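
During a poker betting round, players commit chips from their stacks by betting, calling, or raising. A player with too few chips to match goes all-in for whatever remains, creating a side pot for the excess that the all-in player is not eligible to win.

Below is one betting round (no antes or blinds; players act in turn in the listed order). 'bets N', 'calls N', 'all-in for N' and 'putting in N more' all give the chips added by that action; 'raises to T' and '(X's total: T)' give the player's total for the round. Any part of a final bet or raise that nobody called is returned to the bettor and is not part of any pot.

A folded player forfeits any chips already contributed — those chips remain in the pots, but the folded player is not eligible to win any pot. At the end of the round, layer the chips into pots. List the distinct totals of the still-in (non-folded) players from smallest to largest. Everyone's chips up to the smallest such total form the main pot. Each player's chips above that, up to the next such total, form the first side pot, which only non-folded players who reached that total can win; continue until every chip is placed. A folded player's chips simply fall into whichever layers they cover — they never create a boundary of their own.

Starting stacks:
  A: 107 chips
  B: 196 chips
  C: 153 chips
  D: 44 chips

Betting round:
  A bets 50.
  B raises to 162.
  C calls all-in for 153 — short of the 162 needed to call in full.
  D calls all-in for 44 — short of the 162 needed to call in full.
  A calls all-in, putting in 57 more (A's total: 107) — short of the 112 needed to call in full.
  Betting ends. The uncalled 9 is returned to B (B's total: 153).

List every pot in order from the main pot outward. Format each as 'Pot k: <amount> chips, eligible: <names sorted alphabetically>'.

Pot 1: 176 chips, eligible: A, B, C, D
Pot 2: 189 chips, eligible: A, B, C
Pot 3: 92 chips, eligible: B, C

Derivation:
Contributions (after 9 returned to B): A=107, B=153, C=153, D=44
Pot levels (distinct totals of non-folded players): 44, 107, 153
Layer 1-44: 44 each from A, B, C, D = 44*4 = 176 chips; eligible A, B, C, D
Layer 45-107: 63 each from A, B, C = 63*3 = 189 chips; eligible A, B, C
Layer 108-153: 46 each from B, C = 46*2 = 92 chips; eligible B, C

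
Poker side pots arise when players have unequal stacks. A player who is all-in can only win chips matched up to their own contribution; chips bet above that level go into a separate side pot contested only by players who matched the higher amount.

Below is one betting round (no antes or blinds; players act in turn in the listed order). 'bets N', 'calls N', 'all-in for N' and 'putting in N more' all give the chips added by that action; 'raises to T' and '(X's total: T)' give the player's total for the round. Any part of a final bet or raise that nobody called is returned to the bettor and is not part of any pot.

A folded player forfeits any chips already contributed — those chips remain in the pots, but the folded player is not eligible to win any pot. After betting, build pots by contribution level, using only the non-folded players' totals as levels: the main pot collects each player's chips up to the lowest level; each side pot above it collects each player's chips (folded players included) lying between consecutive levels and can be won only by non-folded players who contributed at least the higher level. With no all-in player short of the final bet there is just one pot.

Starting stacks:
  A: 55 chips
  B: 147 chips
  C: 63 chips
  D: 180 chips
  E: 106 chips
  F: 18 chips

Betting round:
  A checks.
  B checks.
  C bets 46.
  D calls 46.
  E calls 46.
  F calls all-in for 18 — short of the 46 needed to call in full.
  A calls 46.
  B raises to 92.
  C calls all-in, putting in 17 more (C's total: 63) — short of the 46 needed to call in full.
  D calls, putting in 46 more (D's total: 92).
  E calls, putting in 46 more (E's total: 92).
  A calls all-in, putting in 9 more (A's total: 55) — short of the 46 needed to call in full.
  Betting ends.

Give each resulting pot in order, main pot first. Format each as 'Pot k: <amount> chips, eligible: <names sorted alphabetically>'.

Contributions: A=55, B=92, C=63, D=92, E=92, F=18
Pot levels (distinct totals of non-folded players): 18, 55, 63, 92
Layer 1-18: 18 each from A, B, C, D, E, F = 18*6 = 108 chips; eligible A, B, C, D, E, F
Layer 19-55: 37 each from A, B, C, D, E = 37*5 = 185 chips; eligible A, B, C, D, E
Layer 56-63: 8 each from B, C, D, E = 8*4 = 32 chips; eligible B, C, D, E
Layer 64-92: 29 each from B, D, E = 29*3 = 87 chips; eligible B, D, E

Pot 1: 108 chips, eligible: A, B, C, D, E, F
Pot 2: 185 chips, eligible: A, B, C, D, E
Pot 3: 32 chips, eligible: B, C, D, E
Pot 4: 87 chips, eligible: B, D, E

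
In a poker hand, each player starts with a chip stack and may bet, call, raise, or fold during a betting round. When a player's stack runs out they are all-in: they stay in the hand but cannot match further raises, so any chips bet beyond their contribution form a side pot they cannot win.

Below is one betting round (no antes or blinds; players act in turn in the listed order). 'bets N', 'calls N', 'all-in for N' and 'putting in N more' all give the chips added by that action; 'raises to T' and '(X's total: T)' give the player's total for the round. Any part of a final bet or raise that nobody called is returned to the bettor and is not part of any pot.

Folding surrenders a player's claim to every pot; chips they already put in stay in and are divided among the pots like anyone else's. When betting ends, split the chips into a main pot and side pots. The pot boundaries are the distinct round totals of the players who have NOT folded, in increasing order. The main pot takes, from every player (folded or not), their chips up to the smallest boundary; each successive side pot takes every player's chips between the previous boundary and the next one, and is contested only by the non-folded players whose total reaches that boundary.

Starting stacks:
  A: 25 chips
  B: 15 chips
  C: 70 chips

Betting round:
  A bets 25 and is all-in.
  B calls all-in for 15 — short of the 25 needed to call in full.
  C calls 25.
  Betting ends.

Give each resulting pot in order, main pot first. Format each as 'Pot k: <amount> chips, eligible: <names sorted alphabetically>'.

Pot 1: 45 chips, eligible: A, B, C
Pot 2: 20 chips, eligible: A, C

Derivation:
Contributions: A=25, B=15, C=25
Pot levels (distinct totals of non-folded players): 15, 25
Layer 1-15: 15 each from A, B, C = 15*3 = 45 chips; eligible A, B, C
Layer 16-25: 10 each from A, C = 10*2 = 20 chips; eligible A, C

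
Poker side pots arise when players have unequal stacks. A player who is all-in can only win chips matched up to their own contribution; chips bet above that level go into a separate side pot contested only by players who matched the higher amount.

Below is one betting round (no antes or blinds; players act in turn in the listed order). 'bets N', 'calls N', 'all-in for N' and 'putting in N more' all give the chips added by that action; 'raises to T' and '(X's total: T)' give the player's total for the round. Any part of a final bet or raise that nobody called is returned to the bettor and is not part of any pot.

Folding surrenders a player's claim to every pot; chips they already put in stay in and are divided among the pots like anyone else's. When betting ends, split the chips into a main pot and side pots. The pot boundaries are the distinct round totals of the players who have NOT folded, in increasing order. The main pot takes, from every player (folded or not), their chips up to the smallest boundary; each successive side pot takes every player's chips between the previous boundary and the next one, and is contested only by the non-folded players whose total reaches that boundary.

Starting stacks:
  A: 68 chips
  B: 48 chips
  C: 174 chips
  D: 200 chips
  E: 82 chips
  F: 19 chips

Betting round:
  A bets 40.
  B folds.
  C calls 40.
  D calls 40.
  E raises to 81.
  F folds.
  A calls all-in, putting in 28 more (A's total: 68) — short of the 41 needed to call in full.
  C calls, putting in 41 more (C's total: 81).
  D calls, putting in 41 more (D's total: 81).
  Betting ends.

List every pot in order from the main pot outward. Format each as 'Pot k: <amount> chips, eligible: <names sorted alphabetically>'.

Contributions: A=68, C=81, D=81, E=81
Folded: B, F
Pot levels (distinct totals of non-folded players): 68, 81
Layer 1-68: 68 each from A, C, D, E = 68*4 = 272 chips; eligible A, C, D, E
Layer 69-81: 13 each from C, D, E = 13*3 = 39 chips; eligible C, D, E

Pot 1: 272 chips, eligible: A, C, D, E
Pot 2: 39 chips, eligible: C, D, E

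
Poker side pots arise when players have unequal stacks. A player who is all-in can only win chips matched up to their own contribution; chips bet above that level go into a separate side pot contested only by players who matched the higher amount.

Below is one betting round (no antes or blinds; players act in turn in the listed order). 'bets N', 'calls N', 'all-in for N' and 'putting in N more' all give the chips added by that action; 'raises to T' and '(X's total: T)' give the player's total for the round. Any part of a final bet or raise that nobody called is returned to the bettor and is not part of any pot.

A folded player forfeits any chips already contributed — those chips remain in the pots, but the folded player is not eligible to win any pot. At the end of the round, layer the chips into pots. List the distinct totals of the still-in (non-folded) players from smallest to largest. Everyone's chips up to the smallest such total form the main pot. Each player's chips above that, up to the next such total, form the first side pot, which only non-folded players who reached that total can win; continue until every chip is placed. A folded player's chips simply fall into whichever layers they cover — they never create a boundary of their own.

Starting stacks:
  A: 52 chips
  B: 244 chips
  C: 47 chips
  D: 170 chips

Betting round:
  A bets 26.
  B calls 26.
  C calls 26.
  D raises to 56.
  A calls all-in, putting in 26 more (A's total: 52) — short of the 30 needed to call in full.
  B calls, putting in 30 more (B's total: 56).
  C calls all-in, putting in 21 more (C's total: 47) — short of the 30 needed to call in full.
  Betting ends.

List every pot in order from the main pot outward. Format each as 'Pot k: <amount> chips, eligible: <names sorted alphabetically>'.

Contributions: A=52, B=56, C=47, D=56
Pot levels (distinct totals of non-folded players): 47, 52, 56
Layer 1-47: 47 each from A, B, C, D = 47*4 = 188 chips; eligible A, B, C, D
Layer 48-52: 5 each from A, B, D = 5*3 = 15 chips; eligible A, B, D
Layer 53-56: 4 each from B, D = 4*2 = 8 chips; eligible B, D

Pot 1: 188 chips, eligible: A, B, C, D
Pot 2: 15 chips, eligible: A, B, D
Pot 3: 8 chips, eligible: B, D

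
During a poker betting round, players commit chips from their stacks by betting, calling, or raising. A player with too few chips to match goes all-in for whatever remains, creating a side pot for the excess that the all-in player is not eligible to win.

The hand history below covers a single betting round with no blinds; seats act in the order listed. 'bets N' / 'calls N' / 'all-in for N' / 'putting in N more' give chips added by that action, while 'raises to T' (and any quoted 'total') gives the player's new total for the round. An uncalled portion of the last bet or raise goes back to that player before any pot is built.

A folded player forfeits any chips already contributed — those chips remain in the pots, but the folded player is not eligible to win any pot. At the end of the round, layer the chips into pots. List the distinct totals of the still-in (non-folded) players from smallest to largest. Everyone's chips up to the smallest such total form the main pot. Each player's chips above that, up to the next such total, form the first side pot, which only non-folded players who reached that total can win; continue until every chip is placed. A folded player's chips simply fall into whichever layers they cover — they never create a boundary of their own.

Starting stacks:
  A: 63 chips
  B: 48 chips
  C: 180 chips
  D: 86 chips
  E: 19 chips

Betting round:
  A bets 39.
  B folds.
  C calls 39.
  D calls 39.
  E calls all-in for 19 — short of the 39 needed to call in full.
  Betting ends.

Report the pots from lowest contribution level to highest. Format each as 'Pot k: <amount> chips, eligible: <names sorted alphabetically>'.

Pot 1: 76 chips, eligible: A, C, D, E
Pot 2: 60 chips, eligible: A, C, D

Derivation:
Contributions: A=39, C=39, D=39, E=19
Folded: B
Pot levels (distinct totals of non-folded players): 19, 39
Layer 1-19: 19 each from A, C, D, E = 19*4 = 76 chips; eligible A, C, D, E
Layer 20-39: 20 each from A, C, D = 20*3 = 60 chips; eligible A, C, D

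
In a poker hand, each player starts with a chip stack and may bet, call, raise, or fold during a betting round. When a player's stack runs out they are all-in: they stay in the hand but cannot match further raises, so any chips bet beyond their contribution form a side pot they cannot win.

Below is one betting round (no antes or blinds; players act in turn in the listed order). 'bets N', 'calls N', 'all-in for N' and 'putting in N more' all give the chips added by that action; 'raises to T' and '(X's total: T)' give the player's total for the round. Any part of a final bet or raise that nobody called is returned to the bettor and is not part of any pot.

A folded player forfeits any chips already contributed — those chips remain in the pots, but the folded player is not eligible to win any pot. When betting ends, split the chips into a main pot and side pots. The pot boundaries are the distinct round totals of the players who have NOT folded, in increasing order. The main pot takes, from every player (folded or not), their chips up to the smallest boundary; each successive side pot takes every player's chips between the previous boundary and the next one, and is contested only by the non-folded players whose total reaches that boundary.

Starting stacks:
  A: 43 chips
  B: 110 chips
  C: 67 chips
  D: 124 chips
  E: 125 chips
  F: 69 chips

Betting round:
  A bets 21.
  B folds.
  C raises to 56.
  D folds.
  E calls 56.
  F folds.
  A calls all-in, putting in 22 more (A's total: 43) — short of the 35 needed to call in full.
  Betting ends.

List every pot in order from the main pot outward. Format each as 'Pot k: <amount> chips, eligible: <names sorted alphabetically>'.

Contributions: A=43, C=56, E=56
Folded: B, D, F
Pot levels (distinct totals of non-folded players): 43, 56
Layer 1-43: 43 each from A, C, E = 43*3 = 129 chips; eligible A, C, E
Layer 44-56: 13 each from C, E = 13*2 = 26 chips; eligible C, E

Pot 1: 129 chips, eligible: A, C, E
Pot 2: 26 chips, eligible: C, E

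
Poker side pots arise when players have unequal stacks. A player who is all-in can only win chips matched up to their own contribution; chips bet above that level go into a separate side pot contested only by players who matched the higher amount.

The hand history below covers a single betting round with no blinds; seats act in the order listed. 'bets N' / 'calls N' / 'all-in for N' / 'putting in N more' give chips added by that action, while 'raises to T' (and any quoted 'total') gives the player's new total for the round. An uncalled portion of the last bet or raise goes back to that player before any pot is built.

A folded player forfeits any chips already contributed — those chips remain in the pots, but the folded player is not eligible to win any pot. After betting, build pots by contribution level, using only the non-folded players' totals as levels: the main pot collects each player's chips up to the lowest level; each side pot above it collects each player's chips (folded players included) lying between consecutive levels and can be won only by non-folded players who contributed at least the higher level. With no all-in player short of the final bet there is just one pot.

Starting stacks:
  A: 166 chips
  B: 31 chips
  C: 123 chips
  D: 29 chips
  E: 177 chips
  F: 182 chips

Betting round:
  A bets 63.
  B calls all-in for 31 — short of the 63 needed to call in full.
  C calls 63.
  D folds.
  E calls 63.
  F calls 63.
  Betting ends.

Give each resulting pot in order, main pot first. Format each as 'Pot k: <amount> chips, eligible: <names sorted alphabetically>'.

Pot 1: 155 chips, eligible: A, B, C, E, F
Pot 2: 128 chips, eligible: A, C, E, F

Derivation:
Contributions: A=63, B=31, C=63, E=63, F=63
Folded: D
Pot levels (distinct totals of non-folded players): 31, 63
Layer 1-31: 31 each from A, B, C, E, F = 31*5 = 155 chips; eligible A, B, C, E, F
Layer 32-63: 32 each from A, C, E, F = 32*4 = 128 chips; eligible A, C, E, F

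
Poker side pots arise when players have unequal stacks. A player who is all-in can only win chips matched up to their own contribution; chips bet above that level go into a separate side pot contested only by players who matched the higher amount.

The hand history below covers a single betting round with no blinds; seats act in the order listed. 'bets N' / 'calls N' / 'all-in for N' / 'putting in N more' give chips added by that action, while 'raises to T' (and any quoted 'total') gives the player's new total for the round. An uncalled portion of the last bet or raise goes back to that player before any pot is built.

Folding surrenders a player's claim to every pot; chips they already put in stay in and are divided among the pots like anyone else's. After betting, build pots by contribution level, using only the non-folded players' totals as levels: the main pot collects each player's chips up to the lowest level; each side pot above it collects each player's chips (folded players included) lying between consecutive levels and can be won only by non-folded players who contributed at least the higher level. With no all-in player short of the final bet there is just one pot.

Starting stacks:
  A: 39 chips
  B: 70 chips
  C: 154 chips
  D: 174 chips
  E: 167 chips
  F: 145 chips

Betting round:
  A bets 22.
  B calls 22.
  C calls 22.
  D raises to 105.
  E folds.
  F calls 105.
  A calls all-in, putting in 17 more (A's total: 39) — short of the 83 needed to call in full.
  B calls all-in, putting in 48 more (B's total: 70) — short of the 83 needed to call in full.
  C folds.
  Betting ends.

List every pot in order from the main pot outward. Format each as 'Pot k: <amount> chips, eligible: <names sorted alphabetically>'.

Contributions: A=39, B=70, C=22, D=105, F=105
Folded: C, E
Pot levels (distinct totals of non-folded players): 39, 70, 105
Layer 1-39: A 39 + B 39 + C 22 + D 39 + F 39 = 178 chips; eligible A, B, D, F
Layer 40-70: 31 each from B, D, F = 31*3 = 93 chips; eligible B, D, F
Layer 71-105: 35 each from D, F = 35*2 = 70 chips; eligible D, F

Pot 1: 178 chips, eligible: A, B, D, F
Pot 2: 93 chips, eligible: B, D, F
Pot 3: 70 chips, eligible: D, F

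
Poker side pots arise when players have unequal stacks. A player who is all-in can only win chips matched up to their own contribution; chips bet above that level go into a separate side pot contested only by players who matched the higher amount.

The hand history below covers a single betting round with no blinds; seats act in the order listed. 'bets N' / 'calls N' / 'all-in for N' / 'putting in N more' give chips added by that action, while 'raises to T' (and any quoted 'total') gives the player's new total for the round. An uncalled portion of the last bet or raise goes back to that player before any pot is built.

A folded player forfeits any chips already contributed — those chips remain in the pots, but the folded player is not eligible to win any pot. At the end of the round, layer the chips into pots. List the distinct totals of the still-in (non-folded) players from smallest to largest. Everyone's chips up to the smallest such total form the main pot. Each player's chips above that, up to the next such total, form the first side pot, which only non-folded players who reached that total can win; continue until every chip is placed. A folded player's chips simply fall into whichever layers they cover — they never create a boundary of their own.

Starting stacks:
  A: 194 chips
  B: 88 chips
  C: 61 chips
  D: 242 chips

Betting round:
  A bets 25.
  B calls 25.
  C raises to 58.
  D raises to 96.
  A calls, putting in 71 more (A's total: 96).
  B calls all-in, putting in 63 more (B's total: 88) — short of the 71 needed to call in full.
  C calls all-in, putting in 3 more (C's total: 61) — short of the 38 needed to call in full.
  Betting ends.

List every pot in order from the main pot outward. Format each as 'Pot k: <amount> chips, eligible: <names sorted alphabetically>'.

Pot 1: 244 chips, eligible: A, B, C, D
Pot 2: 81 chips, eligible: A, B, D
Pot 3: 16 chips, eligible: A, D

Derivation:
Contributions: A=96, B=88, C=61, D=96
Pot levels (distinct totals of non-folded players): 61, 88, 96
Layer 1-61: 61 each from A, B, C, D = 61*4 = 244 chips; eligible A, B, C, D
Layer 62-88: 27 each from A, B, D = 27*3 = 81 chips; eligible A, B, D
Layer 89-96: 8 each from A, D = 8*2 = 16 chips; eligible A, D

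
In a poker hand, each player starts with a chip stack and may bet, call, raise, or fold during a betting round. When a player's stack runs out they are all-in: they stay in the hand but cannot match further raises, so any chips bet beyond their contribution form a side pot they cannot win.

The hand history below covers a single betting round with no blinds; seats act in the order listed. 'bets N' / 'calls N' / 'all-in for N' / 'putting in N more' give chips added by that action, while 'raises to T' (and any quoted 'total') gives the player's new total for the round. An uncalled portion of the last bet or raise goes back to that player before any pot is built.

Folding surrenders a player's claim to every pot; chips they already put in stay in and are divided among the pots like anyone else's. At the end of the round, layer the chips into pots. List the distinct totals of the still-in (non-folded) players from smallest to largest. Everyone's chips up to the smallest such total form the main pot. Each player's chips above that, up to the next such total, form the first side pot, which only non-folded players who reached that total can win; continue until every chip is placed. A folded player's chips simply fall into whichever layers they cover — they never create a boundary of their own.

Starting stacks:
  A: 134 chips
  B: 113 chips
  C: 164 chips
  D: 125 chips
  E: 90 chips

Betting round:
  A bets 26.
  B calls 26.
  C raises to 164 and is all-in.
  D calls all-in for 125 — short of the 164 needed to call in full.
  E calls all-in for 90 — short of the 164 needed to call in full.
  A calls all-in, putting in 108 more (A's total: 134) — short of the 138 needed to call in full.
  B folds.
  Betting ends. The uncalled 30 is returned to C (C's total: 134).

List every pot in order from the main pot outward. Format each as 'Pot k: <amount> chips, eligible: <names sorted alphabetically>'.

Pot 1: 386 chips, eligible: A, C, D, E
Pot 2: 105 chips, eligible: A, C, D
Pot 3: 18 chips, eligible: A, C

Derivation:
Contributions (after 30 returned to C): A=134, B=26, C=134, D=125, E=90
Folded: B
Pot levels (distinct totals of non-folded players): 90, 125, 134
Layer 1-90: A 90 + B 26 + C 90 + D 90 + E 90 = 386 chips; eligible A, C, D, E
Layer 91-125: 35 each from A, C, D = 35*3 = 105 chips; eligible A, C, D
Layer 126-134: 9 each from A, C = 9*2 = 18 chips; eligible A, C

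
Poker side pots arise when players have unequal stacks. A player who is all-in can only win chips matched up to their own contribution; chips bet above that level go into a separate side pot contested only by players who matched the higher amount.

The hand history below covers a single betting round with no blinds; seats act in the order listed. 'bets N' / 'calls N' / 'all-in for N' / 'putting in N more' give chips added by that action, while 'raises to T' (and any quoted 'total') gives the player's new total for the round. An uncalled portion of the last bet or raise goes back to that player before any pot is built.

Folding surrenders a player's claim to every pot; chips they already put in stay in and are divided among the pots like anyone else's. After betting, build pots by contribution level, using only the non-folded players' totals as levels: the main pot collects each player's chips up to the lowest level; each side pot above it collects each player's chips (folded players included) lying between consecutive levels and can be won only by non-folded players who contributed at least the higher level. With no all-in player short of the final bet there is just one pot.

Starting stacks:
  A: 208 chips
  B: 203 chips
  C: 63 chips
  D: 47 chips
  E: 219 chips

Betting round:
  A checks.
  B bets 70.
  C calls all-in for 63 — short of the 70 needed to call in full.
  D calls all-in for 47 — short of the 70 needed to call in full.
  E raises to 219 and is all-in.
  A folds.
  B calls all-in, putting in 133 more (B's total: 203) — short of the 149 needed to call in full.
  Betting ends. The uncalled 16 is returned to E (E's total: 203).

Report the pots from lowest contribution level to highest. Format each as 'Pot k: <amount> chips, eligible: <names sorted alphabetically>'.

Contributions (after 16 returned to E): B=203, C=63, D=47, E=203
Folded: A
Pot levels (distinct totals of non-folded players): 47, 63, 203
Layer 1-47: 47 each from B, C, D, E = 47*4 = 188 chips; eligible B, C, D, E
Layer 48-63: 16 each from B, C, E = 16*3 = 48 chips; eligible B, C, E
Layer 64-203: 140 each from B, E = 140*2 = 280 chips; eligible B, E

Pot 1: 188 chips, eligible: B, C, D, E
Pot 2: 48 chips, eligible: B, C, E
Pot 3: 280 chips, eligible: B, E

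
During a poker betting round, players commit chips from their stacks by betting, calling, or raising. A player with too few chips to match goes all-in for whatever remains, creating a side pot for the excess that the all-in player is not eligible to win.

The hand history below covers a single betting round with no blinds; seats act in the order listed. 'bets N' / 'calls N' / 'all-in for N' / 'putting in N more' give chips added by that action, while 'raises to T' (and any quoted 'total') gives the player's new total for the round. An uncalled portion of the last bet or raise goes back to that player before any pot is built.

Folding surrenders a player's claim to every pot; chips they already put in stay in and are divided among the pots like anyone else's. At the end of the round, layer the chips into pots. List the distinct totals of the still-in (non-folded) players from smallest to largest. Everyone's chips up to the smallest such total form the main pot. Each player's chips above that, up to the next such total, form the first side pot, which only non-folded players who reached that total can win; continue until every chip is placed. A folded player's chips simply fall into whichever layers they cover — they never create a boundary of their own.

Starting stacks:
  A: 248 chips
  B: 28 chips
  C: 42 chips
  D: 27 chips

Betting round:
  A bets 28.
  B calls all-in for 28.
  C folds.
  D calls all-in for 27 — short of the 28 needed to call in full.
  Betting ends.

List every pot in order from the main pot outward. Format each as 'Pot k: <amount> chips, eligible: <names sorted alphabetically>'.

Contributions: A=28, B=28, D=27
Folded: C
Pot levels (distinct totals of non-folded players): 27, 28
Layer 1-27: 27 each from A, B, D = 27*3 = 81 chips; eligible A, B, D
Layer 28-28: 1 each from A, B = 1*2 = 2 chips; eligible A, B

Pot 1: 81 chips, eligible: A, B, D
Pot 2: 2 chips, eligible: A, B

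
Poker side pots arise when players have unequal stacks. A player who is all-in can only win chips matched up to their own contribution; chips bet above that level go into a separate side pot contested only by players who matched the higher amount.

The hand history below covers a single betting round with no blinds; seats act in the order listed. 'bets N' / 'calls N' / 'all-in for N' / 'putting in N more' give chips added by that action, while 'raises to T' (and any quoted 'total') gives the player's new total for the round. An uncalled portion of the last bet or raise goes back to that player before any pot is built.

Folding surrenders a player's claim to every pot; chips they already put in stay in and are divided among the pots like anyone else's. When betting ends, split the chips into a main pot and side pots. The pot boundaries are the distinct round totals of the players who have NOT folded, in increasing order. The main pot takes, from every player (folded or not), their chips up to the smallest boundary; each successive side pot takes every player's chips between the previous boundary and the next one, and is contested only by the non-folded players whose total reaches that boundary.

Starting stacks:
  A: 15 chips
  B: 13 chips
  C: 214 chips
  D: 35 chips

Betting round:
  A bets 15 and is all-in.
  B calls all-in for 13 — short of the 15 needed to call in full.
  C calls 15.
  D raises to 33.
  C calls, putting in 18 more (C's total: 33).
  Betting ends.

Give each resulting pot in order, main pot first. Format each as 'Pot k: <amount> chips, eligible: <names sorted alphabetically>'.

Pot 1: 52 chips, eligible: A, B, C, D
Pot 2: 6 chips, eligible: A, C, D
Pot 3: 36 chips, eligible: C, D

Derivation:
Contributions: A=15, B=13, C=33, D=33
Pot levels (distinct totals of non-folded players): 13, 15, 33
Layer 1-13: 13 each from A, B, C, D = 13*4 = 52 chips; eligible A, B, C, D
Layer 14-15: 2 each from A, C, D = 2*3 = 6 chips; eligible A, C, D
Layer 16-33: 18 each from C, D = 18*2 = 36 chips; eligible C, D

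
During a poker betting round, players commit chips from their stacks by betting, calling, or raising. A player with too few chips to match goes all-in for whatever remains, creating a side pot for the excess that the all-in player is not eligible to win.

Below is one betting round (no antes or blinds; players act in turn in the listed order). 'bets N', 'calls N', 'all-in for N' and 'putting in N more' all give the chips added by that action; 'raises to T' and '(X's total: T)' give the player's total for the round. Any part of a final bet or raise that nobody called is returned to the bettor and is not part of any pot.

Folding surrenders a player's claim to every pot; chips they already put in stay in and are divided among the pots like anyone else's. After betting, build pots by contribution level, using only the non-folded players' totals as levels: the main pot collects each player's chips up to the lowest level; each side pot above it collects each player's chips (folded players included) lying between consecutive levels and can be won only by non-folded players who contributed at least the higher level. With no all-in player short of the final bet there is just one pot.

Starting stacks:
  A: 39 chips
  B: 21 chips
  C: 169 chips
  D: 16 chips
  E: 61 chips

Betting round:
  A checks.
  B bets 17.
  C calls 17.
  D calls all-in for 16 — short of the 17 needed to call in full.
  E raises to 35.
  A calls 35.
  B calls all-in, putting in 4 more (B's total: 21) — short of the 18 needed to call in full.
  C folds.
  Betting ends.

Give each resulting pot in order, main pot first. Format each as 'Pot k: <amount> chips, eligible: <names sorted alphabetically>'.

Contributions: A=35, B=21, C=17, D=16, E=35
Folded: C
Pot levels (distinct totals of non-folded players): 16, 21, 35
Layer 1-16: 16 each from A, B, C, D, E = 16*5 = 80 chips; eligible A, B, D, E
Layer 17-21: A 5 + B 5 + C 1 + E 5 = 16 chips; eligible A, B, E
Layer 22-35: 14 each from A, E = 14*2 = 28 chips; eligible A, E

Pot 1: 80 chips, eligible: A, B, D, E
Pot 2: 16 chips, eligible: A, B, E
Pot 3: 28 chips, eligible: A, E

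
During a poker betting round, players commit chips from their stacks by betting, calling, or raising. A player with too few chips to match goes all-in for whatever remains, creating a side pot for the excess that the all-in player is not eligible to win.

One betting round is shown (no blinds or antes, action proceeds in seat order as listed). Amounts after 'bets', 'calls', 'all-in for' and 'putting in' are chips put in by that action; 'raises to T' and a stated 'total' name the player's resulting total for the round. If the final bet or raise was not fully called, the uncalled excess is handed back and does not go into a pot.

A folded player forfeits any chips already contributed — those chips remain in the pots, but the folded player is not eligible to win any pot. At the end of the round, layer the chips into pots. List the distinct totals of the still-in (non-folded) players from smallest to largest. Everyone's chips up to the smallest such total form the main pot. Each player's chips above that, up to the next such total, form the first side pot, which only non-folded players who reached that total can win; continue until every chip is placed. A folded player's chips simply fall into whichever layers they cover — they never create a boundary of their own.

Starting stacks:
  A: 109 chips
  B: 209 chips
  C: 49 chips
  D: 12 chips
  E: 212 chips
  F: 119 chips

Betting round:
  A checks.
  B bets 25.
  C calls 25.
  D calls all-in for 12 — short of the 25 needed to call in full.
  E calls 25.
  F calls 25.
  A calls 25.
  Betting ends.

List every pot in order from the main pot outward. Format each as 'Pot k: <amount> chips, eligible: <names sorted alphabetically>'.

Contributions: A=25, B=25, C=25, D=12, E=25, F=25
Pot levels (distinct totals of non-folded players): 12, 25
Layer 1-12: 12 each from A, B, C, D, E, F = 12*6 = 72 chips; eligible A, B, C, D, E, F
Layer 13-25: 13 each from A, B, C, E, F = 13*5 = 65 chips; eligible A, B, C, E, F

Pot 1: 72 chips, eligible: A, B, C, D, E, F
Pot 2: 65 chips, eligible: A, B, C, E, F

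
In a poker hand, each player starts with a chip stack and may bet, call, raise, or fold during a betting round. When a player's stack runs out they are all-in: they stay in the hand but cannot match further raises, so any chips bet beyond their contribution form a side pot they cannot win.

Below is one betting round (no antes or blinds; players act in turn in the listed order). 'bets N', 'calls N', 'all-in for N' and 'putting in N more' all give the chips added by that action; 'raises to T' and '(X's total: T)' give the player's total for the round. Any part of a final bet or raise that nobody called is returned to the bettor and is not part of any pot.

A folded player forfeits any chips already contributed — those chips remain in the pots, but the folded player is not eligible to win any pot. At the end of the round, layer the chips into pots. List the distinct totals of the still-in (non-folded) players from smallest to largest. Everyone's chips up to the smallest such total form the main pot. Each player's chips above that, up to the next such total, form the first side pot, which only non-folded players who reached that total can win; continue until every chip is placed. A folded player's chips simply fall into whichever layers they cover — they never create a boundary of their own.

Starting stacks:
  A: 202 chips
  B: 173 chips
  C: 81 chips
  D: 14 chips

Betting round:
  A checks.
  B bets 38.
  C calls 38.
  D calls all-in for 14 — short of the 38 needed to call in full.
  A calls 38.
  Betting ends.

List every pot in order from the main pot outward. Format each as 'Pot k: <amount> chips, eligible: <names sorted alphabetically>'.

Pot 1: 56 chips, eligible: A, B, C, D
Pot 2: 72 chips, eligible: A, B, C

Derivation:
Contributions: A=38, B=38, C=38, D=14
Pot levels (distinct totals of non-folded players): 14, 38
Layer 1-14: 14 each from A, B, C, D = 14*4 = 56 chips; eligible A, B, C, D
Layer 15-38: 24 each from A, B, C = 24*3 = 72 chips; eligible A, B, C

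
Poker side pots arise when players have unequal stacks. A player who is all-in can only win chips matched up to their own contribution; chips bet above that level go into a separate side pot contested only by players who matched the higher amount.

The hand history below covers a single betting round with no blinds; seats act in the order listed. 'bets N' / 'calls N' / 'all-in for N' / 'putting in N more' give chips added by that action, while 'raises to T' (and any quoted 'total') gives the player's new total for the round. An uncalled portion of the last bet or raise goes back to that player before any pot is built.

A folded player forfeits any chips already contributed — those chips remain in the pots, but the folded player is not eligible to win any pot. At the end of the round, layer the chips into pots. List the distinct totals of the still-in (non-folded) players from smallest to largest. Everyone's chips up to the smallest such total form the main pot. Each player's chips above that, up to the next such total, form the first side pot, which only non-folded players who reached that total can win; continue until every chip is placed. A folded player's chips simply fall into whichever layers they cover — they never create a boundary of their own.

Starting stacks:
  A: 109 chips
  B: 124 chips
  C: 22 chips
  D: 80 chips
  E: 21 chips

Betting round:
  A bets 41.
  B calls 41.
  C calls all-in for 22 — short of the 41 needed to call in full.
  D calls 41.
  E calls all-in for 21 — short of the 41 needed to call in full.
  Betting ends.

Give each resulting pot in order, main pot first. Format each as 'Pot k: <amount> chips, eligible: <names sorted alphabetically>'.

Pot 1: 105 chips, eligible: A, B, C, D, E
Pot 2: 4 chips, eligible: A, B, C, D
Pot 3: 57 chips, eligible: A, B, D

Derivation:
Contributions: A=41, B=41, C=22, D=41, E=21
Pot levels (distinct totals of non-folded players): 21, 22, 41
Layer 1-21: 21 each from A, B, C, D, E = 21*5 = 105 chips; eligible A, B, C, D, E
Layer 22-22: 1 each from A, B, C, D = 1*4 = 4 chips; eligible A, B, C, D
Layer 23-41: 19 each from A, B, D = 19*3 = 57 chips; eligible A, B, D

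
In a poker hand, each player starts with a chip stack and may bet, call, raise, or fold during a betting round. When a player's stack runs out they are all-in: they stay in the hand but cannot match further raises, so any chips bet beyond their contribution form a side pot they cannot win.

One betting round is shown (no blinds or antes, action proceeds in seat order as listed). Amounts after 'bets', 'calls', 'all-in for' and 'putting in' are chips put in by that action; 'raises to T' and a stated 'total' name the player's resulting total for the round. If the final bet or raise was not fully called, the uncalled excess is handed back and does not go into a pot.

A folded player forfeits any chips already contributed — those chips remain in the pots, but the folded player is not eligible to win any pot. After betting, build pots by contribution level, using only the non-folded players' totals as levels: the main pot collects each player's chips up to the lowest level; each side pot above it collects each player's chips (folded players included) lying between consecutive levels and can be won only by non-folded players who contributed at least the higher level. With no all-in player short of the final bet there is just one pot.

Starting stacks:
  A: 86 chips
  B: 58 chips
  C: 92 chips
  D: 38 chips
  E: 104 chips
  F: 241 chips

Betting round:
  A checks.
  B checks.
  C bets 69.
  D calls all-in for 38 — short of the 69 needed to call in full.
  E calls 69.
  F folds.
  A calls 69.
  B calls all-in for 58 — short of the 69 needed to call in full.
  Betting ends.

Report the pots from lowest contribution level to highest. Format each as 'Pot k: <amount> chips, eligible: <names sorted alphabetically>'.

Pot 1: 190 chips, eligible: A, B, C, D, E
Pot 2: 80 chips, eligible: A, B, C, E
Pot 3: 33 chips, eligible: A, C, E

Derivation:
Contributions: A=69, B=58, C=69, D=38, E=69
Folded: F
Pot levels (distinct totals of non-folded players): 38, 58, 69
Layer 1-38: 38 each from A, B, C, D, E = 38*5 = 190 chips; eligible A, B, C, D, E
Layer 39-58: 20 each from A, B, C, E = 20*4 = 80 chips; eligible A, B, C, E
Layer 59-69: 11 each from A, C, E = 11*3 = 33 chips; eligible A, C, E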